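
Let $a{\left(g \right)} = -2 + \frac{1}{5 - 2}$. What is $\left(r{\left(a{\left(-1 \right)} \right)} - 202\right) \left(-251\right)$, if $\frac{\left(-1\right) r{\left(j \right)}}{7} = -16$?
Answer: $22590$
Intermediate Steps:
$a{\left(g \right)} = - \frac{5}{3}$ ($a{\left(g \right)} = -2 + \frac{1}{3} = - \frac{5}{3}$)
$r{\left(j \right)} = 112$ ($r{\left(j \right)} = \left(-7\right) \left(-16\right) = 112$)
$\left(r{\left(a{\left(-1 \right)} \right)} - 202\right) \left(-251\right) = \left(112 - 202\right) \left(-251\right) = \left(-90\right) \left(-251\right) = 22590$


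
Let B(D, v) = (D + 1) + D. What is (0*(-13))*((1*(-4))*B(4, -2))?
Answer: 0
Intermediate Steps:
B(D, v) = 1 + 2*D (B(D, v) = (1 + D) + D = 1 + 2*D)
(0*(-13))*((1*(-4))*B(4, -2)) = (0*(-13))*((1*(-4))*(1 + 2*4)) = 0*(-4*(1 + 8)) = 0*(-4*9) = 0*(-36) = 0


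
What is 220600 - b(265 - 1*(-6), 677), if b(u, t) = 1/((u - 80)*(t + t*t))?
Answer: 19340034207599/87670146 ≈ 2.2060e+5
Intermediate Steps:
b(u, t) = 1/((-80 + u)*(t + t²))
220600 - b(265 - 1*(-6), 677) = 220600 - 1/(677*(-80 + (265 - 1*(-6)) - 80*677 + 677*(265 - 1*(-6)))) = 220600 - 1/(677*(-80 + (265 + 6) - 54160 + 677*(265 + 6))) = 220600 - 1/(677*(-80 + 271 - 54160 + 677*271)) = 220600 - 1/(677*(-80 + 271 - 54160 + 183467)) = 220600 - 1/(677*129498) = 220600 - 1*1/87670146 = 220600 - 1/87670146 = 19340034207599/87670146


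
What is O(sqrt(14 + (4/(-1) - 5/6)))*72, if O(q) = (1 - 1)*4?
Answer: 0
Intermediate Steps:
O(q) = 0 (O(q) = 0*4 = 0)
O(sqrt(14 + (4/(-1) - 5/6)))*72 = 0*72 = 0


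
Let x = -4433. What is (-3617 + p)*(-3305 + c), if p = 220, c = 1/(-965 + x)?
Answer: 60603808227/5398 ≈ 1.1227e+7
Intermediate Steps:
c = -1/5398 (c = 1/(-965 - 4433) = 1/(-5398) = -1/5398 ≈ -0.00018525)
(-3617 + p)*(-3305 + c) = (-3617 + 220)*(-3305 - 1/5398) = -3397*(-17840391/5398) = 60603808227/5398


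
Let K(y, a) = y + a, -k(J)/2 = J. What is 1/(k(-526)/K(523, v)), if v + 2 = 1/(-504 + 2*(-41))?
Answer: 305305/616472 ≈ 0.49525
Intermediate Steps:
k(J) = -2*J
v = -1173/586 (v = -2 + 1/(-504 + 2*(-41)) = -2 + 1/(-504 - 82) = -2 + 1/(-586) = -2 - 1/586 = -1173/586 ≈ -2.0017)
K(y, a) = a + y
1/(k(-526)/K(523, v)) = 1/((-2*(-526))/(-1173/586 + 523)) = 1/(1052/(305305/586)) = 1/(1052*(586/305305)) = 1/(616472/305305) = 305305/616472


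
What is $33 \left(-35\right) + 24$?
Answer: $-1131$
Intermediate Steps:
$33 \left(-35\right) + 24 = -1155 + 24 = -1131$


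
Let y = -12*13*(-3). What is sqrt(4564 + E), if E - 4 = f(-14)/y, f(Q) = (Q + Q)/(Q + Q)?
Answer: 5*sqrt(1111669)/78 ≈ 67.587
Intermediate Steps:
y = 468 (y = -156*(-3) = 468)
f(Q) = 1 (f(Q) = (2*Q)/((2*Q)) = (2*Q)*(1/(2*Q)) = 1)
E = 1873/468 (E = 4 + 1/468 = 1873/468 ≈ 4.0021)
sqrt(4564 + E) = sqrt(4564 + 1873/468) = sqrt(2137825/468) = 5*sqrt(1111669)/78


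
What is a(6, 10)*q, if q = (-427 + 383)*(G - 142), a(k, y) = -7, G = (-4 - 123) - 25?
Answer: -90552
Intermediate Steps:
G = -152 (G = -127 - 25 = -152)
q = 12936 (q = (-427 + 383)*(-152 - 142) = -44*(-294) = 12936)
a(6, 10)*q = -7*12936 = -90552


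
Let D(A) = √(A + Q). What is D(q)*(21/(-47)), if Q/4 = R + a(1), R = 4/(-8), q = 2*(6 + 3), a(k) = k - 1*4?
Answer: -42/47 ≈ -0.89362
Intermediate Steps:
a(k) = -4 + k (a(k) = k - 4 = -4 + k)
q = 18 (q = 2*9 = 18)
R = -½ (R = 4*(-⅛) = -½ ≈ -0.50000)
Q = -14 (Q = 4*(-½ + (-4 + 1)) = 4*(-½ - 3) = 4*(-7/2) = -14)
D(A) = √(-14 + A) (D(A) = √(A - 14) = √(-14 + A))
D(q)*(21/(-47)) = √(-14 + 18)*(21/(-47)) = √4*(21*(-1/47)) = 2*(-21/47) = -42/47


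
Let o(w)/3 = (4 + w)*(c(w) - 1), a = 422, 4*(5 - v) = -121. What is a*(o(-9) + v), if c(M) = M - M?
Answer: 42411/2 ≈ 21206.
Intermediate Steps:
v = 141/4 (v = 5 - 1/4*(-121) = 5 + 121/4 = 141/4 ≈ 35.250)
c(M) = 0
o(w) = -12 - 3*w (o(w) = 3*((4 + w)*(0 - 1)) = 3*((4 + w)*(-1)) = 3*(-4 - w) = -12 - 3*w)
a*(o(-9) + v) = 422*((-12 - 3*(-9)) + 141/4) = 422*((-12 + 27) + 141/4) = 422*(15 + 141/4) = 422*(201/4) = 42411/2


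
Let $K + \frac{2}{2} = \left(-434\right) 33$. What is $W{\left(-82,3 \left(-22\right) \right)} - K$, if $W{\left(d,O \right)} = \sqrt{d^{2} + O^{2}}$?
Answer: $14323 + 2 \sqrt{2770} \approx 14428.0$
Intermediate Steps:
$K = -14323$ ($K = -1 - 14322 = -14323$)
$W{\left(d,O \right)} = \sqrt{O^{2} + d^{2}}$
$W{\left(-82,3 \left(-22\right) \right)} - K = \sqrt{\left(3 \left(-22\right)\right)^{2} + \left(-82\right)^{2}} - -14323 = \sqrt{\left(-66\right)^{2} + 6724} + 14323 = \sqrt{4356 + 6724} + 14323 = \sqrt{11080} + 14323 = 2 \sqrt{2770} + 14323 = 14323 + 2 \sqrt{2770}$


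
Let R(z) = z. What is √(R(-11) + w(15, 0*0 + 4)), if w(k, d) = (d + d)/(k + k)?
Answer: I*√2415/15 ≈ 3.2762*I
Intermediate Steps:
w(k, d) = d/k (w(k, d) = (2*d)/((2*k)) = (2*d)*(1/(2*k)) = d/k)
√(R(-11) + w(15, 0*0 + 4)) = √(-11 + (0*0 + 4)/15) = √(-11 + (0 + 4)*(1/15)) = √(-11 + 4*(1/15)) = √(-11 + 4/15) = √(-161/15) = I*√2415/15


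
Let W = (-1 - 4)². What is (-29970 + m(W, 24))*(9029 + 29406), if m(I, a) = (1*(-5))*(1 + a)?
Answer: -1156701325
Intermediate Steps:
W = 25 (W = (-5)² = 25)
m(I, a) = -5 - 5*a (m(I, a) = -5*(1 + a) = -5 - 5*a)
(-29970 + m(W, 24))*(9029 + 29406) = (-29970 + (-5 - 5*24))*(9029 + 29406) = (-29970 + (-5 - 120))*38435 = (-29970 - 125)*38435 = -30095*38435 = -1156701325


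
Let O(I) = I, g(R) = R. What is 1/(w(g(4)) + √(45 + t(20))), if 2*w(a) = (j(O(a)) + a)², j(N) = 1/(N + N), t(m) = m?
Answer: 139392/120961 - 16384*√65/120961 ≈ 0.060350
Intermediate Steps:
j(N) = 1/(2*N)
w(a) = (a + 1/(2*a))²/2 (w(a) = (1/(2*a) + a)²/2 = (a + 1/(2*a))²/2)
1/(w(g(4)) + √(45 + t(20))) = 1/((⅛)*(1 + 2*4²)²/4² + √(45 + 20)) = 1/((⅛)*(1/16)*(1 + 2*16)² + √65) = 1/((⅛)*(1/16)*(1 + 32)² + √65) = 1/((⅛)*(1/16)*33² + √65) = 1/((⅛)*(1/16)*1089 + √65) = 1/(1089/128 + √65)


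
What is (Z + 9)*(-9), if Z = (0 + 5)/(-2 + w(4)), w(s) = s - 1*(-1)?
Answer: -96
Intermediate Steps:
w(s) = 1 + s (w(s) = s + 1 = 1 + s)
Z = 5/3 (Z = (0 + 5)/(-2 + (1 + 4)) = 5/(-2 + 5) = 5/3 ≈ 1.6667)
(Z + 9)*(-9) = (5/3 + 9)*(-9) = (32/3)*(-9) = -96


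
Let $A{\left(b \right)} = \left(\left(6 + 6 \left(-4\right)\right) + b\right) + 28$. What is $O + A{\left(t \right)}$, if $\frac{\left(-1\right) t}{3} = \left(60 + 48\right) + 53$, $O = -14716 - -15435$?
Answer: $246$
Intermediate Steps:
$O = 719$ ($O = -14716 + 15435 = 719$)
$t = -483$ ($t = - 3 \left(\left(60 + 48\right) + 53\right) = - 3 \left(108 + 53\right) = \left(-3\right) 161 = -483$)
$A{\left(b \right)} = 10 + b$ ($A{\left(b \right)} = \left(\left(6 - 24\right) + b\right) + 28 = \left(-18 + b\right) + 28 = 10 + b$)
$O + A{\left(t \right)} = 719 + \left(10 - 483\right) = 719 - 473 = 246$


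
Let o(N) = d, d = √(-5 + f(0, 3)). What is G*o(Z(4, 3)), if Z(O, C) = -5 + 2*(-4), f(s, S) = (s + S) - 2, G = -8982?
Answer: -17964*I ≈ -17964.0*I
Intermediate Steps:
f(s, S) = -2 + S + s (f(s, S) = (S + s) - 2 = -2 + S + s)
d = 2*I (d = √(-5 + (-2 + 3 + 0)) = √(-5 + 1) = √(-4) = 2*I ≈ 2.0*I)
Z(O, C) = -13 (Z(O, C) = -5 - 8 = -13)
o(N) = 2*I
G*o(Z(4, 3)) = -17964*I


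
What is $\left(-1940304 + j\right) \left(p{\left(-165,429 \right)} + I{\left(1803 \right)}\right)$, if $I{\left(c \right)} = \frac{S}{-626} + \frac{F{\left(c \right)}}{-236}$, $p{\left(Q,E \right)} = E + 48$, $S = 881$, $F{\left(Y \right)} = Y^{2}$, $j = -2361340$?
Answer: $\frac{1056453804374129}{18467} \approx 5.7208 \cdot 10^{10}$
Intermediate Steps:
$p{\left(Q,E \right)} = 48 + E$
$I{\left(c \right)} = - \frac{881}{626} - \frac{c^{2}}{236}$ ($I{\left(c \right)} = \frac{881}{-626} + \frac{c^{2}}{-236} = 881 \left(- \frac{1}{626}\right) + c^{2} \left(- \frac{1}{236}\right) = - \frac{881}{626} - \frac{c^{2}}{236}$)
$\left(-1940304 + j\right) \left(p{\left(-165,429 \right)} + I{\left(1803 \right)}\right) = \left(-1940304 - 2361340\right) \left(\left(48 + 429\right) - \left(\frac{881}{626} + \frac{1803^{2}}{236}\right)\right) = - 4301644 \left(477 - \frac{1017607175}{73868}\right) = \left(-4301644\right) \left(- \frac{982372139}{73868}\right) = \frac{1056453804374129}{18467}$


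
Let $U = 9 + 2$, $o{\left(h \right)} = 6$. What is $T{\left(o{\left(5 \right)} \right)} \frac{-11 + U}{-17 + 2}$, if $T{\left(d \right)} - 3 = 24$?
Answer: $0$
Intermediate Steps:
$U = 11$
$T{\left(d \right)} = 27$ ($T{\left(d \right)} = 3 + 24 = 27$)
$T{\left(o{\left(5 \right)} \right)} \frac{-11 + U}{-17 + 2} = 27 \frac{-11 + 11}{-17 + 2} = 27 \frac{0}{-15} = 27 \cdot 0 \left(- \frac{1}{15}\right) = 27 \cdot 0 = 0$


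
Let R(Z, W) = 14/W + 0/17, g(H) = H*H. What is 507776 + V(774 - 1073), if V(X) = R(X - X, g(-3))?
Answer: 4569998/9 ≈ 5.0778e+5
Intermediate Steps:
g(H) = H²
R(Z, W) = 14/W (R(Z, W) = 14/W + 0*(1/17) = 14/W + 0 = 14/W)
V(X) = 14/9 (V(X) = 14/((-3)²) = 14/9)
507776 + V(774 - 1073) = 507776 + 14/9 = 4569998/9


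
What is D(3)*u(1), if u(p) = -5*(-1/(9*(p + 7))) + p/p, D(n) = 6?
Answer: 77/12 ≈ 6.4167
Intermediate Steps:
u(p) = 1 - 5/(-63 - 9*p) (u(p) = -5*(-1/(9*(7 + p))) + 1 = -5/(-63 - 9*p) + 1 = 1 - 5/(-63 - 9*p))
D(3)*u(1) = 6*((68/9 + 1)/(7 + 1)) = 6*((77/9)/8) = 6*((⅛)*(77/9)) = 6*(77/72) = 77/12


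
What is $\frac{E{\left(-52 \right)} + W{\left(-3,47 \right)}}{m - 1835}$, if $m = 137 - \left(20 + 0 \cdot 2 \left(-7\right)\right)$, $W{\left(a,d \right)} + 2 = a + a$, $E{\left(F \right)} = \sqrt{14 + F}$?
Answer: $\frac{4}{859} - \frac{i \sqrt{38}}{1718} \approx 0.0046566 - 0.0035881 i$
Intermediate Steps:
$W{\left(a,d \right)} = -2 + 2 a$ ($W{\left(a,d \right)} = -2 + \left(a + a\right) = -2 + 2 a$)
$m = 117$ ($m = 137 - \left(20 + 0 \left(-7\right)\right) = 137 - \left(20 + 0\right) = 137 - 20 = 117$)
$\frac{E{\left(-52 \right)} + W{\left(-3,47 \right)}}{m - 1835} = \frac{\sqrt{14 - 52} + \left(-2 + 2 \left(-3\right)\right)}{117 - 1835} = \frac{\sqrt{-38} - 8}{-1718} = \left(i \sqrt{38} - 8\right) \left(- \frac{1}{1718}\right) = \left(-8 + i \sqrt{38}\right) \left(- \frac{1}{1718}\right) = \frac{4}{859} - \frac{i \sqrt{38}}{1718}$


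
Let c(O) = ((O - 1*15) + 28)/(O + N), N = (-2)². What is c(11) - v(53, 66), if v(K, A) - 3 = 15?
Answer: -82/5 ≈ -16.400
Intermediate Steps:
v(K, A) = 18 (v(K, A) = 3 + 15 = 18)
N = 4
c(O) = (13 + O)/(4 + O) (c(O) = ((O - 1*15) + 28)/(O + 4) = ((O - 15) + 28)/(4 + O) = ((-15 + O) + 28)/(4 + O) = (13 + O)/(4 + O))
c(11) - v(53, 66) = (13 + 11)/(4 + 11) - 1*18 = 24/15 - 18 = (1/15)*24 - 18 = 8/5 - 18 = -82/5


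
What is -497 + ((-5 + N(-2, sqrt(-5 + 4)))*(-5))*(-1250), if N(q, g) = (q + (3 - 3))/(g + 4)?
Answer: -589699/17 + 12500*I/17 ≈ -34688.0 + 735.29*I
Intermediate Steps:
N(q, g) = q/(4 + g) (N(q, g) = (q + 0)/(4 + g) = q/(4 + g))
-497 + ((-5 + N(-2, sqrt(-5 + 4)))*(-5))*(-1250) = -497 + ((-5 - 2/(4 + sqrt(-5 + 4)))*(-5))*(-1250) = -497 + ((-5 - 2/(4 + sqrt(-1)))*(-5))*(-1250) = -497 + ((-5 - 2*(4 - I)/17)*(-5))*(-1250) = -497 + (25 + 10*(4 - I)/17)*(-1250) = -497 + (-31250 - 12500*(4 - I)/17) = -31747 - 12500*(4 - I)/17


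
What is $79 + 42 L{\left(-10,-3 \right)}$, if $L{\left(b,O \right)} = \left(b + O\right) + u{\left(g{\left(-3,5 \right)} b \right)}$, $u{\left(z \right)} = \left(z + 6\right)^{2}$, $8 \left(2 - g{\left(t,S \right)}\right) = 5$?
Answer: $\frac{16445}{8} \approx 2055.6$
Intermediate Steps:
$g{\left(t,S \right)} = \frac{11}{8}$ ($g{\left(t,S \right)} = 2 - \frac{5}{8} = \frac{11}{8}$)
$u{\left(z \right)} = \left(6 + z\right)^{2}$
$L{\left(b,O \right)} = O + b + \left(6 + \frac{11 b}{8}\right)^{2}$ ($L{\left(b,O \right)} = \left(b + O\right) + \left(6 + \frac{11 b}{8}\right)^{2} = \left(O + b\right) + \left(6 + \frac{11 b}{8}\right)^{2} = O + b + \left(6 + \frac{11 b}{8}\right)^{2}$)
$79 + 42 L{\left(-10,-3 \right)} = 79 + 42 \left(-3 - 10 + \frac{\left(48 + 11 \left(-10\right)\right)^{2}}{64}\right) = 79 + 42 \left(-3 - 10 + \frac{\left(48 - 110\right)^{2}}{64}\right) = 79 + 42 \left(-3 - 10 + \frac{\left(-62\right)^{2}}{64}\right) = 79 + 42 \left(-3 - 10 + \frac{1}{64} \cdot 3844\right) = 79 + 42 \left(-3 - 10 + \frac{961}{16}\right) = 79 + 42 \cdot \frac{753}{16} = 79 + \frac{15813}{8} = \frac{16445}{8}$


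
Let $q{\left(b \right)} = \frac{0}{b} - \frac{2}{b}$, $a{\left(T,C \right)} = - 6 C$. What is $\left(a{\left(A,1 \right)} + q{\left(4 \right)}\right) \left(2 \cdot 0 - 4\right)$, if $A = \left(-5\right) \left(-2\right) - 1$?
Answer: $26$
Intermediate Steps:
$A = 9$ ($A = 10 - 1 = 9$)
$q{\left(b \right)} = - \frac{2}{b}$ ($q{\left(b \right)} = 0 - \frac{2}{b} = - \frac{2}{b}$)
$\left(a{\left(A,1 \right)} + q{\left(4 \right)}\right) \left(2 \cdot 0 - 4\right) = \left(\left(-6\right) 1 - \frac{2}{4}\right) \left(2 \cdot 0 - 4\right) = \left(-6 - \frac{1}{2}\right) \left(0 - 4\right) = \left(-6 - \frac{1}{2}\right) \left(-4\right) = \left(- \frac{13}{2}\right) \left(-4\right) = 26$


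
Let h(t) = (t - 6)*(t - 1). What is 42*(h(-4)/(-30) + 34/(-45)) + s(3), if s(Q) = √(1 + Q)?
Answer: -1496/15 ≈ -99.733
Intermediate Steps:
h(t) = (-1 + t)*(-6 + t) (h(t) = (-6 + t)*(-1 + t) = (-1 + t)*(-6 + t))
42*(h(-4)/(-30) + 34/(-45)) + s(3) = 42*((6 + (-4)² - 7*(-4))/(-30) + 34/(-45)) + √(1 + 3) = 42*((6 + 16 + 28)*(-1/30) + 34*(-1/45)) + √4 = 42*(50*(-1/30) - 34/45) + 2 = 42*(-5/3 - 34/45) + 2 = 42*(-109/45) + 2 = -1526/15 + 2 = -1496/15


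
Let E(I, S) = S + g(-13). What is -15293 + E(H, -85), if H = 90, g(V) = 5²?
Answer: -15353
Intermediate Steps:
g(V) = 25
E(I, S) = 25 + S (E(I, S) = S + 25 = 25 + S)
-15293 + E(H, -85) = -15293 + (25 - 85) = -15293 - 60 = -15353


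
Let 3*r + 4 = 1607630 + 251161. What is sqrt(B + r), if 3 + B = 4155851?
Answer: sqrt(42978993)/3 ≈ 2185.3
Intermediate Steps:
r = 1858787/3 (r = -4/3 + (1607630 + 251161)/3 = -4/3 + (1/3)*1858791 = -4/3 + 619597 = 1858787/3 ≈ 6.1960e+5)
B = 4155848 (B = -3 + 4155851 = 4155848)
sqrt(B + r) = sqrt(4155848 + 1858787/3) = sqrt(14326331/3) = sqrt(42978993)/3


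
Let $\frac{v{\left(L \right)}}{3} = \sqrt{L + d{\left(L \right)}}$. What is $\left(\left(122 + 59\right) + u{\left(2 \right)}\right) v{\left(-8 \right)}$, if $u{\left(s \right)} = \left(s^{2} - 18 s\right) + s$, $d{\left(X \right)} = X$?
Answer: $1812 i \approx 1812.0 i$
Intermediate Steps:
$v{\left(L \right)} = 3 \sqrt{2} \sqrt{L}$ ($v{\left(L \right)} = 3 \sqrt{L + L} = 3 \sqrt{2 L} = 3 \sqrt{2} \sqrt{L}$)
$u{\left(s \right)} = s^{2} - 17 s$
$\left(\left(122 + 59\right) + u{\left(2 \right)}\right) v{\left(-8 \right)} = \left(\left(122 + 59\right) + 2 \left(-17 + 2\right)\right) 3 \sqrt{2} \sqrt{-8} = \left(181 + 2 \left(-15\right)\right) 3 \sqrt{2} \cdot 2 i \sqrt{2} = \left(181 - 30\right) 12 i = 151 \cdot 12 i = 1812 i$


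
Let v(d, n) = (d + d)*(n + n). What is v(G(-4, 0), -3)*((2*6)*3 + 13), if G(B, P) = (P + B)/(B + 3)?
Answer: -2352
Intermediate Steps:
G(B, P) = (B + P)/(3 + B)
v(d, n) = 4*d*n (v(d, n) = (2*d)*(2*n) = 4*d*n)
v(G(-4, 0), -3)*((2*6)*3 + 13) = (4*((-4 + 0)/(3 - 4))*(-3))*((2*6)*3 + 13) = (4*(-4/(-1))*(-3))*(12*3 + 13) = (4*(-1*(-4))*(-3))*(36 + 13) = (4*4*(-3))*49 = -48*49 = -2352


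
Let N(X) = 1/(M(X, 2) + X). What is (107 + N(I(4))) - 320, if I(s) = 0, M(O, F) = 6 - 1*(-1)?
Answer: -1490/7 ≈ -212.86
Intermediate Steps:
M(O, F) = 7 (M(O, F) = 6 + 1 = 7)
N(X) = 1/(7 + X)
(107 + N(I(4))) - 320 = (107 + 1/(7 + 0)) - 320 = (107 + 1/7) - 320 = (107 + ⅐) - 320 = 750/7 - 320 = -1490/7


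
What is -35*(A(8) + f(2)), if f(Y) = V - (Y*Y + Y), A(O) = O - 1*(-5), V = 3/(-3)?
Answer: -210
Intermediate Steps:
V = -1 (V = 3*(-⅓) = -1)
A(O) = 5 + O (A(O) = O + 5 = 5 + O)
f(Y) = -1 - Y - Y² (f(Y) = -1 - (Y*Y + Y) = -1 - (Y² + Y) = -1 - (Y + Y²) = -1 + (-Y - Y²) = -1 - Y - Y²)
-35*(A(8) + f(2)) = -35*((5 + 8) + (-1 - 1*2 - 1*2²)) = -35*(13 + (-1 - 2 - 1*4)) = -35*(13 + (-1 - 2 - 4)) = -35*(13 - 7) = -35*6 = -210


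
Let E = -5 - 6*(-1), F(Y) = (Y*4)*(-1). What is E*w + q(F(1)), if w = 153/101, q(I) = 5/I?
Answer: 107/404 ≈ 0.26485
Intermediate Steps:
F(Y) = -4*Y (F(Y) = (4*Y)*(-1) = -4*Y)
w = 153/101 (w = 153*(1/101) = 153/101 ≈ 1.5149)
E = 1 (E = -5 + 6 = 1)
E*w + q(F(1)) = 1*(153/101) + 5/((-4*1)) = 153/101 + 5/(-4) = 153/101 + 5*(-¼) = 153/101 - 5/4 = 107/404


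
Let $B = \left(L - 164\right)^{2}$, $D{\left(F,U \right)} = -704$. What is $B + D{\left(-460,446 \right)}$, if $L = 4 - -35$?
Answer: $14921$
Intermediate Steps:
$L = 39$ ($L = 4 + 35 = 39$)
$B = 15625$ ($B = \left(39 - 164\right)^{2} = \left(-125\right)^{2} = 15625$)
$B + D{\left(-460,446 \right)} = 15625 - 704 = 14921$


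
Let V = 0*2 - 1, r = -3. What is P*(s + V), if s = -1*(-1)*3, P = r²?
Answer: 18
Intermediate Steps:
V = -1 (V = 0 - 1 = -1)
P = 9 (P = (-3)² = 9)
s = 3 (s = 1*3 = 3)
P*(s + V) = 9*(3 - 1) = 9*2 = 18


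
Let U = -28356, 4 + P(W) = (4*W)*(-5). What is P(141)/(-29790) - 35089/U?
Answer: 187563109/140787540 ≈ 1.3322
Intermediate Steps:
P(W) = -4 - 20*W (P(W) = -4 + (4*W)*(-5) = -4 - 20*W)
P(141)/(-29790) - 35089/U = (-4 - 20*141)/(-29790) - 35089/(-28356) = (-4 - 2820)*(-1/29790) - 35089*(-1/28356) = -2824*(-1/29790) + 35089/28356 = 1412/14895 + 35089/28356 = 187563109/140787540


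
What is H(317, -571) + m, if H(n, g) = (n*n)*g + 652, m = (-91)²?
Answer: -57370286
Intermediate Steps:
m = 8281
H(n, g) = 652 + g*n² (H(n, g) = n²*g + 652 = g*n² + 652 = 652 + g*n²)
H(317, -571) + m = (652 - 571*317²) + 8281 = (652 - 571*100489) + 8281 = (652 - 57379219) + 8281 = -57378567 + 8281 = -57370286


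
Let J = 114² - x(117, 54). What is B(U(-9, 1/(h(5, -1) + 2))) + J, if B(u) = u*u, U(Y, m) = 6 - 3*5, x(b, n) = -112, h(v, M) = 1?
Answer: 13189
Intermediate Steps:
U(Y, m) = -9 (U(Y, m) = 6 - 15 = -9)
B(u) = u²
J = 13108 (J = 114² - 1*(-112) = 12996 + 112 = 13108)
B(U(-9, 1/(h(5, -1) + 2))) + J = (-9)² + 13108 = 81 + 13108 = 13189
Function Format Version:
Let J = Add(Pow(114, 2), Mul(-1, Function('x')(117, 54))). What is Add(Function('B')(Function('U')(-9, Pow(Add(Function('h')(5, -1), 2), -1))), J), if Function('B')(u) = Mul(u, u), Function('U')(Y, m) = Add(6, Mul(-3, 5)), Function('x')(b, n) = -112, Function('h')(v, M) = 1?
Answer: 13189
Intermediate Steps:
Function('U')(Y, m) = -9 (Function('U')(Y, m) = Add(6, -15) = -9)
Function('B')(u) = Pow(u, 2)
J = 13108 (J = Add(Pow(114, 2), Mul(-1, -112)) = Add(12996, 112) = 13108)
Add(Function('B')(Function('U')(-9, Pow(Add(Function('h')(5, -1), 2), -1))), J) = Add(Pow(-9, 2), 13108) = Add(81, 13108) = 13189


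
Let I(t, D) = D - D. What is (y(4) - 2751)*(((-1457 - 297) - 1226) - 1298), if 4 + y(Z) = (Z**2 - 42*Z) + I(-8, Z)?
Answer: 12436146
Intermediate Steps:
I(t, D) = 0
y(Z) = -4 + Z**2 - 42*Z (y(Z) = -4 + ((Z**2 - 42*Z) + 0) = -4 + (Z**2 - 42*Z) = -4 + Z**2 - 42*Z)
(y(4) - 2751)*(((-1457 - 297) - 1226) - 1298) = ((-4 + 4**2 - 42*4) - 2751)*(((-1457 - 297) - 1226) - 1298) = ((-4 + 16 - 168) - 2751)*((-1754 - 1226) - 1298) = (-156 - 2751)*(-2980 - 1298) = -2907*(-4278) = 12436146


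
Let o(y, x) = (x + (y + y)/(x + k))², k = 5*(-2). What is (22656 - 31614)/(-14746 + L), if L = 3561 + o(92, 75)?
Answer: 6307925/3610524 ≈ 1.7471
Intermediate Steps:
k = -10
o(y, x) = (x + 2*y/(-10 + x))² (o(y, x) = (x + (y + y)/(x - 10))² = (x + (2*y)/(-10 + x))² = (x + 2*y/(-10 + x))²)
L = 40638706/4225 (L = 3561 + (75² - 10*75 + 2*92)²/(-10 + 75)² = 3561 + (5625 - 750 + 184)²/65² = 3561 + (1/4225)*5059² = 3561 + (1/4225)*25593481 = 3561 + 25593481/4225 = 40638706/4225 ≈ 9618.6)
(22656 - 31614)/(-14746 + L) = (22656 - 31614)/(-14746 + 40638706/4225) = -8958/(-21663144/4225) = -8958*(-4225/21663144) = 6307925/3610524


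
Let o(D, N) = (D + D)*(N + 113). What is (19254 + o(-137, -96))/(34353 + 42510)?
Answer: 14596/76863 ≈ 0.18990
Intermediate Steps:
o(D, N) = 2*D*(113 + N) (o(D, N) = (2*D)*(113 + N) = 2*D*(113 + N))
(19254 + o(-137, -96))/(34353 + 42510) = (19254 + 2*(-137)*(113 - 96))/(34353 + 42510) = (19254 + 2*(-137)*17)/76863 = (19254 - 4658)*(1/76863) = 14596*(1/76863) = 14596/76863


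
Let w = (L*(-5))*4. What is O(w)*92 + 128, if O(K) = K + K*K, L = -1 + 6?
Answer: 910928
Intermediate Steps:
L = 5
w = -100 (w = (5*(-5))*4 = -25*4 = -100)
O(K) = K + K²
O(w)*92 + 128 = -100*(1 - 100)*92 + 128 = -100*(-99)*92 + 128 = 9900*92 + 128 = 910800 + 128 = 910928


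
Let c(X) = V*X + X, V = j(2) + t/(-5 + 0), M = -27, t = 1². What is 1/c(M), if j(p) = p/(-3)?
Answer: -5/18 ≈ -0.27778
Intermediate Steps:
t = 1
j(p) = -p/3 (j(p) = p*(-⅓) = -p/3)
V = -13/15 (V = -⅓*2 + 1/(-5 + 0) = -⅔ + 1/(-5) = -⅔ + 1*(-⅕) = -⅔ - ⅕ = -13/15 ≈ -0.86667)
c(X) = 2*X/15 (c(X) = -13*X/15 + X = 2*X/15)
1/c(M) = 1/((2/15)*(-27)) = 1/(-18/5) = -5/18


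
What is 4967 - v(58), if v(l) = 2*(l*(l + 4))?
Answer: -2225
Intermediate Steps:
v(l) = 2*l*(4 + l) (v(l) = 2*(l*(4 + l)) = 2*l*(4 + l))
4967 - v(58) = 4967 - 2*58*(4 + 58) = 4967 - 2*58*62 = 4967 - 1*7192 = 4967 - 7192 = -2225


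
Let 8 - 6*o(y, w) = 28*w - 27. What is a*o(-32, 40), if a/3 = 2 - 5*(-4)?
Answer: -11935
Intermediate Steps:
o(y, w) = 35/6 - 14*w/3 (o(y, w) = 4/3 - (28*w - 27)/6 = 4/3 - (-27 + 28*w)/6 = 4/3 + (9/2 - 14*w/3) = 35/6 - 14*w/3)
a = 66 (a = 3*(2 - 5*(-4)) = 3*(2 + 20) = 3*22 = 66)
a*o(-32, 40) = 66*(35/6 - 14/3*40) = 66*(35/6 - 560/3) = 66*(-1085/6) = -11935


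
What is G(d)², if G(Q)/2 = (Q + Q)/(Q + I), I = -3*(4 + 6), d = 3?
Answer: 16/81 ≈ 0.19753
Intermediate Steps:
I = -30 (I = -3*10 = -30)
G(Q) = 4*Q/(-30 + Q) (G(Q) = 2*((Q + Q)/(Q - 30)) = 2*((2*Q)/(-30 + Q)) = 2*(2*Q/(-30 + Q)) = 4*Q/(-30 + Q))
G(d)² = (4*3/(-30 + 3))² = (4*3/(-27))² = (4*3*(-1/27))² = (-4/9)² = 16/81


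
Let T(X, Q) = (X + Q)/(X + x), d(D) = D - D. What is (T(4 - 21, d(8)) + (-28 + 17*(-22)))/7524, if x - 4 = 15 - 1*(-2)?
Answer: -1625/30096 ≈ -0.053994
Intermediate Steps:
x = 21 (x = 4 + (15 - 1*(-2)) = 4 + (15 + 2) = 4 + 17 = 21)
d(D) = 0
T(X, Q) = (Q + X)/(21 + X) (T(X, Q) = (X + Q)/(X + 21) = (Q + X)/(21 + X))
(T(4 - 21, d(8)) + (-28 + 17*(-22)))/7524 = ((0 + (4 - 21))/(21 + (4 - 21)) + (-28 + 17*(-22)))/7524 = ((0 - 17)/(21 - 17) + (-28 - 374))*(1/7524) = (-17/4 - 402)*(1/7524) = -1625/4*1/7524 = -1625/30096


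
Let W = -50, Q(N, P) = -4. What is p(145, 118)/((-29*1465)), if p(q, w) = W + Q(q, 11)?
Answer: 54/42485 ≈ 0.0012710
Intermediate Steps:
p(q, w) = -54 (p(q, w) = -50 - 4 = -54)
p(145, 118)/((-29*1465)) = -54/((-29*1465)) = -54/(-42485) = -54*(-1/42485) = 54/42485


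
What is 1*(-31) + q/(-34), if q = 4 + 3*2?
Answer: -532/17 ≈ -31.294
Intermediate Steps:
q = 10 (q = 4 + 6 = 10)
1*(-31) + q/(-34) = 1*(-31) + 10/(-34) = -31 - 1/34*10 = -31 - 5/17 = -532/17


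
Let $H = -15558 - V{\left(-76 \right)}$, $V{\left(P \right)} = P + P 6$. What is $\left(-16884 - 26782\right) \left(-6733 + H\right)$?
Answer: $950128494$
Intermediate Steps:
$V{\left(P \right)} = 7 P$ ($V{\left(P \right)} = P + 6 P = 7 P$)
$H = -15026$ ($H = -15558 - 7 \left(-76\right) = -15558 - -532 = -15558 + 532 = -15026$)
$\left(-16884 - 26782\right) \left(-6733 + H\right) = \left(-16884 - 26782\right) \left(-6733 - 15026\right) = \left(-43666\right) \left(-21759\right) = 950128494$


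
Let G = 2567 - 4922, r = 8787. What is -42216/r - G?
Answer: 6883723/2929 ≈ 2350.2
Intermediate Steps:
G = -2355
-42216/r - G = -42216/8787 - 1*(-2355) = -42216*1/8787 + 2355 = -14072/2929 + 2355 = 6883723/2929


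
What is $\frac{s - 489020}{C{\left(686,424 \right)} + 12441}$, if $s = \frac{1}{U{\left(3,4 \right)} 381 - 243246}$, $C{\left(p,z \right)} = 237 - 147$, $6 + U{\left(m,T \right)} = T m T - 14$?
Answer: $- \frac{113735293561}{2914434918} \approx -39.025$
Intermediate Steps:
$U{\left(m,T \right)} = -20 + m T^{2}$ ($U{\left(m,T \right)} = -6 + \left(T m T - 14\right) = -6 + \left(m T^{2} - 14\right) = -6 + \left(-14 + m T^{2}\right) = -20 + m T^{2}$)
$C{\left(p,z \right)} = 90$ ($C{\left(p,z \right)} = 237 - 147 = 90$)
$s = - \frac{1}{232578}$ ($s = \frac{1}{\left(-20 + 3 \cdot 4^{2}\right) 381 - 243246} = \frac{1}{\left(-20 + 3 \cdot 16\right) 381 - 243246} = \frac{1}{\left(-20 + 48\right) 381 - 243246} = \frac{1}{28 \cdot 381 - 243246} = \frac{1}{10668 - 243246} = \frac{1}{-232578} = - \frac{1}{232578} \approx -4.2996 \cdot 10^{-6}$)
$\frac{s - 489020}{C{\left(686,424 \right)} + 12441} = \frac{- \frac{1}{232578} - 489020}{90 + 12441} = - \frac{113735293561}{232578 \cdot 12531} = \left(- \frac{113735293561}{232578}\right) \frac{1}{12531} = - \frac{113735293561}{2914434918}$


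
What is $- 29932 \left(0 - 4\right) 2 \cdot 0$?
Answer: $0$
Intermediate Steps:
$- 29932 \left(0 - 4\right) 2 \cdot 0 = - 29932 \left(-4\right) 2 \cdot 0 = - 29932 \left(\left(-8\right) 0\right) = \left(-29932\right) 0 = 0$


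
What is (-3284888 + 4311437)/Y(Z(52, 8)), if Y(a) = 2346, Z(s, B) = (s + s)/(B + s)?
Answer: 342183/782 ≈ 437.57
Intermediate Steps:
Z(s, B) = 2*s/(B + s) (Z(s, B) = (2*s)/(B + s) = 2*s/(B + s))
(-3284888 + 4311437)/Y(Z(52, 8)) = (-3284888 + 4311437)/2346 = 1026549*(1/2346) = 342183/782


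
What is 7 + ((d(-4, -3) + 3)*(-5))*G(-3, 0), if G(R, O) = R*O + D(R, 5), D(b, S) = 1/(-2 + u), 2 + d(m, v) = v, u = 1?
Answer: -3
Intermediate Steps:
d(m, v) = -2 + v
D(b, S) = -1 (D(b, S) = 1/(-2 + 1) = 1/(-1) = -1)
G(R, O) = -1 + O*R (G(R, O) = R*O - 1 = O*R - 1 = -1 + O*R)
7 + ((d(-4, -3) + 3)*(-5))*G(-3, 0) = 7 + (((-2 - 3) + 3)*(-5))*(-1 + 0*(-3)) = 7 + ((-5 + 3)*(-5))*(-1 + 0) = 7 - 2*(-5)*(-1) = 7 + 10*(-1) = 7 - 10 = -3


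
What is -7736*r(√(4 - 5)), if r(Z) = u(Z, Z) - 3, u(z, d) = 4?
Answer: -7736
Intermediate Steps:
r(Z) = 1 (r(Z) = 4 - 3 = 1)
-7736*r(√(4 - 5)) = -7736*1 = -7736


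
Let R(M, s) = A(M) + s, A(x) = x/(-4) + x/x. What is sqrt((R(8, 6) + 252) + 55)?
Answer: 2*sqrt(78) ≈ 17.664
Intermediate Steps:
A(x) = 1 - x/4 (A(x) = x*(-1/4) + 1 = -x/4 + 1 = 1 - x/4)
R(M, s) = 1 + s - M/4 (R(M, s) = (1 - M/4) + s = 1 + s - M/4)
sqrt((R(8, 6) + 252) + 55) = sqrt(((1 + 6 - 1/4*8) + 252) + 55) = sqrt(((1 + 6 - 2) + 252) + 55) = sqrt((5 + 252) + 55) = sqrt(257 + 55) = sqrt(312) = 2*sqrt(78)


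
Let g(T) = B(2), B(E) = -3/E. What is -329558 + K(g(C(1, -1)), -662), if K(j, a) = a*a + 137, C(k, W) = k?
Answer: 108823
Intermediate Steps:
g(T) = -3/2
K(j, a) = 137 + a**2 (K(j, a) = a**2 + 137 = 137 + a**2)
-329558 + K(g(C(1, -1)), -662) = -329558 + (137 + (-662)**2) = -329558 + (137 + 438244) = -329558 + 438381 = 108823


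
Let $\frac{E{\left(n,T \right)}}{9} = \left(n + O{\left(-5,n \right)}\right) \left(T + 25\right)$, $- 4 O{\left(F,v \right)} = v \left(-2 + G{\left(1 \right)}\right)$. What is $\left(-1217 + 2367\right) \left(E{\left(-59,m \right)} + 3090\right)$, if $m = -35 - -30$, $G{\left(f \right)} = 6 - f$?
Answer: $500250$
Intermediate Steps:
$m = -5$ ($m = -35 + 30 = -5$)
$O{\left(F,v \right)} = - \frac{3 v}{4}$ ($O{\left(F,v \right)} = - \frac{v \left(-2 + \left(6 - 1\right)\right)}{4} = - \frac{v \left(-2 + 5\right)}{4} = - \frac{v 3}{4} = - \frac{3 v}{4}$)
$E{\left(n,T \right)} = \frac{9 n \left(25 + T\right)}{4}$ ($E{\left(n,T \right)} = 9 \left(n - \frac{3 n}{4}\right) \left(T + 25\right) = 9 \frac{n}{4} \left(25 + T\right) = 9 \frac{n \left(25 + T\right)}{4} = \frac{9 n \left(25 + T\right)}{4}$)
$\left(-1217 + 2367\right) \left(E{\left(-59,m \right)} + 3090\right) = \left(-1217 + 2367\right) \left(\frac{9}{4} \left(-59\right) \left(25 - 5\right) + 3090\right) = 1150 \left(\frac{9}{4} \left(-59\right) 20 + 3090\right) = 1150 \left(-2655 + 3090\right) = 1150 \cdot 435 = 500250$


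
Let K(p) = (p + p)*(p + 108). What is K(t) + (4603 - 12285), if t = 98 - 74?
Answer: -1346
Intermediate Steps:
t = 24
K(p) = 2*p*(108 + p) (K(p) = (2*p)*(108 + p) = 2*p*(108 + p))
K(t) + (4603 - 12285) = 2*24*(108 + 24) + (4603 - 12285) = 2*24*132 - 7682 = 6336 - 7682 = -1346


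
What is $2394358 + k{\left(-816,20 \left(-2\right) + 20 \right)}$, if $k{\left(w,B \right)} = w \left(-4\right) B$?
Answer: $2329078$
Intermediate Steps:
$k{\left(w,B \right)} = - 4 B w$ ($k{\left(w,B \right)} = - 4 w B = - 4 B w$)
$2394358 + k{\left(-816,20 \left(-2\right) + 20 \right)} = 2394358 - 4 \left(20 \left(-2\right) + 20\right) \left(-816\right) = 2394358 - 4 \left(-40 + 20\right) \left(-816\right) = 2394358 - \left(-80\right) \left(-816\right) = 2394358 - 65280 = 2329078$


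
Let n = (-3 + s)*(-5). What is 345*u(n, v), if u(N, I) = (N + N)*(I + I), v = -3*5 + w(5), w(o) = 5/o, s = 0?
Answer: -289800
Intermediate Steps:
v = -14 (v = -3*5 + 5/5 = -15 + 5*(1/5) = -15 + 1 = -14)
n = 15 (n = (-3 + 0)*(-5) = -3*(-5) = 15)
u(N, I) = 4*I*N (u(N, I) = (2*N)*(2*I) = 4*I*N)
345*u(n, v) = 345*(4*(-14)*15) = 345*(-840) = -289800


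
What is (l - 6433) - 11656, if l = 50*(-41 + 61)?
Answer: -17089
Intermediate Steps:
l = 1000 (l = 50*20 = 1000)
(l - 6433) - 11656 = (1000 - 6433) - 11656 = -5433 - 11656 = -17089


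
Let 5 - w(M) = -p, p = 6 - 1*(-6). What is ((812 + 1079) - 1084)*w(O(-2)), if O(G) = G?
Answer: 13719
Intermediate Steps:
p = 12 (p = 6 + 6 = 12)
w(M) = 17 (w(M) = 5 - (-1)*12 = 5 - 1*(-12) = 5 + 12 = 17)
((812 + 1079) - 1084)*w(O(-2)) = ((812 + 1079) - 1084)*17 = (1891 - 1084)*17 = 807*17 = 13719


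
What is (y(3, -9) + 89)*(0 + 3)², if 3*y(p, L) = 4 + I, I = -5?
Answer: 798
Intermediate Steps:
y(p, L) = -⅓ (y(p, L) = (4 - 5)/3 = (⅓)*(-1) = -⅓)
(y(3, -9) + 89)*(0 + 3)² = (-⅓ + 89)*(0 + 3)² = (266/3)*3² = (266/3)*9 = 798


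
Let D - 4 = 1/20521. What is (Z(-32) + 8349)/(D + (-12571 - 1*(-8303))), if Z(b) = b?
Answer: -170673157/87501543 ≈ -1.9505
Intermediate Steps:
D = 82085/20521 (D = 4 + 1/20521 = 82085/20521 ≈ 4.0000)
(Z(-32) + 8349)/(D + (-12571 - 1*(-8303))) = (-32 + 8349)/(82085/20521 + (-12571 - 1*(-8303))) = 8317/(82085/20521 + (-12571 + 8303)) = 8317/(82085/20521 - 4268) = 8317/(-87501543/20521) = 8317*(-20521/87501543) = -170673157/87501543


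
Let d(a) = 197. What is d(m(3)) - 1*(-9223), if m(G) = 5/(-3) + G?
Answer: 9420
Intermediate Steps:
m(G) = -5/3 + G (m(G) = 5*(-1/3) + G = -5/3 + G)
d(m(3)) - 1*(-9223) = 197 - 1*(-9223) = 197 + 9223 = 9420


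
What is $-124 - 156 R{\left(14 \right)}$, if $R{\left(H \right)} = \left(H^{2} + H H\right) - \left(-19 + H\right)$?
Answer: $-62056$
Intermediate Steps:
$R{\left(H \right)} = 19 - H + 2 H^{2}$ ($R{\left(H \right)} = \left(H^{2} + H^{2}\right) - \left(-19 + H\right) = 2 H^{2} - \left(-19 + H\right) = 19 - H + 2 H^{2}$)
$-124 - 156 R{\left(14 \right)} = -124 - 156 \left(19 - 14 + 2 \cdot 14^{2}\right) = -124 - 156 \left(19 - 14 + 2 \cdot 196\right) = -124 - 156 \left(19 - 14 + 392\right) = -124 - 61932 = -62056$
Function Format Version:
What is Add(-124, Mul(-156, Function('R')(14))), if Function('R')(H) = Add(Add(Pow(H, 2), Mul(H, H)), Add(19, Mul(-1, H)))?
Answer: -62056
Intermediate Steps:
Function('R')(H) = Add(19, Mul(-1, H), Mul(2, Pow(H, 2))) (Function('R')(H) = Add(Add(Pow(H, 2), Pow(H, 2)), Add(19, Mul(-1, H))) = Add(Mul(2, Pow(H, 2)), Add(19, Mul(-1, H))) = Add(19, Mul(-1, H), Mul(2, Pow(H, 2))))
Add(-124, Mul(-156, Function('R')(14))) = Add(-124, Mul(-156, Add(19, Mul(-1, 14), Mul(2, Pow(14, 2))))) = Add(-124, Mul(-156, Add(19, -14, Mul(2, 196)))) = Add(-124, Mul(-156, Add(19, -14, 392))) = Add(-124, Mul(-156, 397)) = Add(-124, -61932) = -62056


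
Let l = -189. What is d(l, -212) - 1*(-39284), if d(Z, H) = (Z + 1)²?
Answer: 74628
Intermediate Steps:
d(Z, H) = (1 + Z)²
d(l, -212) - 1*(-39284) = (1 - 189)² - 1*(-39284) = (-188)² + 39284 = 35344 + 39284 = 74628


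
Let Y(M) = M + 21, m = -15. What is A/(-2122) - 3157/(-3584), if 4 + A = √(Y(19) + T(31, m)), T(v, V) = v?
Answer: 479535/543232 - √71/2122 ≈ 0.87877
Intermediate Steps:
Y(M) = 21 + M
A = -4 + √71 (A = -4 + √((21 + 19) + 31) = -4 + √(40 + 31) = -4 + √71 ≈ 4.4261)
A/(-2122) - 3157/(-3584) = (-4 + √71)/(-2122) - 3157/(-3584) = (-4 + √71)*(-1/2122) - 3157*(-1/3584) = (2/1061 - √71/2122) + 451/512 = 479535/543232 - √71/2122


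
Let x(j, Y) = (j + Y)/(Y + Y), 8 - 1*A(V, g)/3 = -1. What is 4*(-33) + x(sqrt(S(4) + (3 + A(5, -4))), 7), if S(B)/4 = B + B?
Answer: -263/2 + sqrt(62)/14 ≈ -130.94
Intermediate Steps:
A(V, g) = 27 (A(V, g) = 24 - 3*(-1) = 24 + 3 = 27)
S(B) = 8*B (S(B) = 4*(B + B) = 4*(2*B) = 8*B)
x(j, Y) = (Y + j)/(2*Y) (x(j, Y) = (Y + j)/((2*Y)) = (Y + j)*(1/(2*Y)) = (Y + j)/(2*Y))
4*(-33) + x(sqrt(S(4) + (3 + A(5, -4))), 7) = 4*(-33) + (1/2)*(7 + sqrt(8*4 + (3 + 27)))/7 = -132 + (1/2)*(1/7)*(7 + sqrt(32 + 30)) = -132 + (1/2)*(1/7)*(7 + sqrt(62)) = -132 + (1/2 + sqrt(62)/14) = -263/2 + sqrt(62)/14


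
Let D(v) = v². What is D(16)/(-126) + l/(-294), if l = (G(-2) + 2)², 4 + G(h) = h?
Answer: -920/441 ≈ -2.0862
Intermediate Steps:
G(h) = -4 + h
l = 16 (l = ((-4 - 2) + 2)² = (-6 + 2)² = (-4)² = 16)
D(16)/(-126) + l/(-294) = 16²/(-126) + 16/(-294) = 256*(-1/126) + 16*(-1/294) = -128/63 - 8/147 = -920/441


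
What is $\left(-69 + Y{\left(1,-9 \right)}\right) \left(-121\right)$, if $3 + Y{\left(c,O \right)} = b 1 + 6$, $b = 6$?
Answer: $7260$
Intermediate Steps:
$Y{\left(c,O \right)} = 9$ ($Y{\left(c,O \right)} = -3 + \left(6 \cdot 1 + 6\right) = -3 + \left(6 + 6\right) = -3 + 12 = 9$)
$\left(-69 + Y{\left(1,-9 \right)}\right) \left(-121\right) = \left(-69 + 9\right) \left(-121\right) = \left(-60\right) \left(-121\right) = 7260$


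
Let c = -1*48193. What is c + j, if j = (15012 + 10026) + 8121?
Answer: -15034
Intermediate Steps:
c = -48193
j = 33159 (j = 25038 + 8121 = 33159)
c + j = -48193 + 33159 = -15034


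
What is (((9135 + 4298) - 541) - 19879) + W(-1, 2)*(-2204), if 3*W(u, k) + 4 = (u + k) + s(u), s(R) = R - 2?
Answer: -2579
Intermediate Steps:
s(R) = -2 + R
W(u, k) = -2 + k/3 + 2*u/3 (W(u, k) = -4/3 + ((u + k) + (-2 + u))/3 = -4/3 + ((k + u) + (-2 + u))/3 = -4/3 + (-2 + k + 2*u)/3 = -4/3 + (-⅔ + k/3 + 2*u/3) = -2 + k/3 + 2*u/3)
(((9135 + 4298) - 541) - 19879) + W(-1, 2)*(-2204) = (((9135 + 4298) - 541) - 19879) + (-2 + (⅓)*2 + (⅔)*(-1))*(-2204) = ((13433 - 541) - 19879) + (-2 + ⅔ - ⅔)*(-2204) = (12892 - 19879) - 2*(-2204) = -6987 + 4408 = -2579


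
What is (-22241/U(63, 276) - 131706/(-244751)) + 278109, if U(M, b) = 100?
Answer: 6801315249509/24475100 ≈ 2.7789e+5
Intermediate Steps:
(-22241/U(63, 276) - 131706/(-244751)) + 278109 = (-22241/100 - 131706/(-244751)) + 278109 = (-22241*1/100 - 131706*(-1/244751)) + 278109 = (-22241/100 + 131706/244751) + 278109 = -5430336391/24475100 + 278109 = 6801315249509/24475100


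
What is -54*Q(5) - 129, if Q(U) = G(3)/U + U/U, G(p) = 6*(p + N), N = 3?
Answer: -2859/5 ≈ -571.80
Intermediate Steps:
G(p) = 18 + 6*p (G(p) = 6*(p + 3) = 6*(3 + p) = 18 + 6*p)
Q(U) = 1 + 36/U (Q(U) = (18 + 6*3)/U + U/U = (18 + 18)/U + 1 = 36/U + 1 = 1 + 36/U)
-54*Q(5) - 129 = -54*(36 + 5)/5 - 129 = -54*41/5 - 129 = -2214/5 - 129 = -2859/5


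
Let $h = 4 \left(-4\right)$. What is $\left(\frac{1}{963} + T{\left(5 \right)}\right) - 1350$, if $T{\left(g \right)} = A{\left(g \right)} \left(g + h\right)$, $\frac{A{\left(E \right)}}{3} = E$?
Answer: $- \frac{1458944}{963} \approx -1515.0$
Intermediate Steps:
$h = -16$
$A{\left(E \right)} = 3 E$
$T{\left(g \right)} = 3 g \left(-16 + g\right)$ ($T{\left(g \right)} = 3 g \left(g - 16\right) = 3 g \left(-16 + g\right)$)
$\left(\frac{1}{963} + T{\left(5 \right)}\right) - 1350 = \left(\frac{1}{963} + 3 \cdot 5 \left(-16 + 5\right)\right) - 1350 = \left(\frac{1}{963} + 3 \cdot 5 \left(-11\right)\right) - 1350 = \left(\frac{1}{963} - 165\right) - 1350 = - \frac{158894}{963} - 1350 = - \frac{1458944}{963}$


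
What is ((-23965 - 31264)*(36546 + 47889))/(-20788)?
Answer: 4663260615/20788 ≈ 2.2432e+5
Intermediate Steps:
((-23965 - 31264)*(36546 + 47889))/(-20788) = -55229*84435*(-1/20788) = -4663260615*(-1/20788) = 4663260615/20788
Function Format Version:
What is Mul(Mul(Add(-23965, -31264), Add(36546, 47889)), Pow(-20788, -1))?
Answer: Rational(4663260615, 20788) ≈ 2.2432e+5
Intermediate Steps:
Mul(Mul(Add(-23965, -31264), Add(36546, 47889)), Pow(-20788, -1)) = Mul(Mul(-55229, 84435), Rational(-1, 20788)) = Mul(-4663260615, Rational(-1, 20788)) = Rational(4663260615, 20788)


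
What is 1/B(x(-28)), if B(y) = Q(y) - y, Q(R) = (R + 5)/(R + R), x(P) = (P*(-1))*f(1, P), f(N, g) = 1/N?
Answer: -56/1535 ≈ -0.036482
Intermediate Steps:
x(P) = -P (x(P) = (P*(-1))/1 = -P*1 = -P)
Q(R) = (5 + R)/(2*R) (Q(R) = (5 + R)/((2*R)) = (5 + R)*(1/(2*R)) = (5 + R)/(2*R))
B(y) = -y + (5 + y)/(2*y) (B(y) = (5 + y)/(2*y) - y = -y + (5 + y)/(2*y))
1/B(x(-28)) = 1/(½ - (-1)*(-28) + 5/(2*((-1*(-28))))) = 1/(½ - 1*28 + (5/2)/28) = 1/(½ - 28 + (5/2)*(1/28)) = 1/(½ - 28 + 5/56) = 1/(-1535/56) = -56/1535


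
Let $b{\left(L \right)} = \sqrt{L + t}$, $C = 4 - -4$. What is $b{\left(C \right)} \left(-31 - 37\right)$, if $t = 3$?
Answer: $- 68 \sqrt{11} \approx -225.53$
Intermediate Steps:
$C = 8$ ($C = 4 + 4 = 8$)
$b{\left(L \right)} = \sqrt{3 + L}$ ($b{\left(L \right)} = \sqrt{L + 3} = \sqrt{3 + L}$)
$b{\left(C \right)} \left(-31 - 37\right) = \sqrt{3 + 8} \left(-31 - 37\right) = \sqrt{11} \left(-68\right) = - 68 \sqrt{11}$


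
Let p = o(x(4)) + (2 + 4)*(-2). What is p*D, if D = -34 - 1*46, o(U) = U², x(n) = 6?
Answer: -1920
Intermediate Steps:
D = -80 (D = -34 - 46 = -80)
p = 24 (p = 6² + (2 + 4)*(-2) = 36 + 6*(-2) = 36 - 12 = 24)
p*D = 24*(-80) = -1920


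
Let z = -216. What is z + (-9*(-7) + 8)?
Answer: -145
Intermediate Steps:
z + (-9*(-7) + 8) = -216 + (-9*(-7) + 8) = -216 + (63 + 8) = -216 + 71 = -145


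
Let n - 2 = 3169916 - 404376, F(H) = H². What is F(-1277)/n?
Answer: 1630729/2765542 ≈ 0.58966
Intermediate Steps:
n = 2765542 (n = 2 + (3169916 - 404376) = 2 + 2765540 = 2765542)
F(-1277)/n = (-1277)²/2765542 = 1630729*(1/2765542) = 1630729/2765542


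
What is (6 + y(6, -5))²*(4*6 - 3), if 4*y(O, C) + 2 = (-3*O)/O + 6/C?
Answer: 166341/400 ≈ 415.85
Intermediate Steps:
y(O, C) = -5/4 + 3/(2*C) (y(O, C) = -½ + ((-3*O)/O + 6/C)/4 = -½ + (-3 + 6/C)/4 = -½ + (-¾ + 3/(2*C)) = -5/4 + 3/(2*C))
(6 + y(6, -5))²*(4*6 - 3) = (6 + (¼)*(6 - 5*(-5))/(-5))²*(4*6 - 3) = (6 + (¼)*(-⅕)*(6 + 25))²*(24 - 3) = (6 + (¼)*(-⅕)*31)²*21 = (6 - 31/20)²*21 = (89/20)²*21 = (7921/400)*21 = 166341/400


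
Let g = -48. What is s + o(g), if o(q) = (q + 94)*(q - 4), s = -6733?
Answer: -9125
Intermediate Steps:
o(q) = (-4 + q)*(94 + q) (o(q) = (94 + q)*(-4 + q) = (-4 + q)*(94 + q))
s + o(g) = -6733 + (-376 + (-48)² + 90*(-48)) = -6733 + (-376 + 2304 - 4320) = -6733 - 2392 = -9125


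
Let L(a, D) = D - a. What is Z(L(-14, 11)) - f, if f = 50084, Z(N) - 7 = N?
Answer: -50052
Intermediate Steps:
Z(N) = 7 + N
Z(L(-14, 11)) - f = (7 + (11 - 1*(-14))) - 1*50084 = (7 + (11 + 14)) - 50084 = (7 + 25) - 50084 = 32 - 50084 = -50052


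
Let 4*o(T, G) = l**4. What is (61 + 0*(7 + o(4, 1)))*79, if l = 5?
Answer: 4819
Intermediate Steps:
o(T, G) = 625/4 (o(T, G) = (1/4)*5**4 = (1/4)*625 = 625/4)
(61 + 0*(7 + o(4, 1)))*79 = (61 + 0*(7 + 625/4))*79 = (61 + 0*(653/4))*79 = (61 + 0)*79 = 61*79 = 4819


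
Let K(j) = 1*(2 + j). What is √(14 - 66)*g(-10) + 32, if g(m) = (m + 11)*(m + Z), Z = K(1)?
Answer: 32 - 14*I*√13 ≈ 32.0 - 50.478*I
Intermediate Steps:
K(j) = 2 + j
Z = 3 (Z = 2 + 1 = 3)
g(m) = (3 + m)*(11 + m) (g(m) = (m + 11)*(m + 3) = (11 + m)*(3 + m) = (3 + m)*(11 + m))
√(14 - 66)*g(-10) + 32 = √(14 - 66)*(33 + (-10)² + 14*(-10)) + 32 = √(-52)*(33 + 100 - 140) + 32 = (2*I*√13)*(-7) + 32 = -14*I*√13 + 32 = 32 - 14*I*√13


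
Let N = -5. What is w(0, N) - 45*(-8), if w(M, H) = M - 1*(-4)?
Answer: 364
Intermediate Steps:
w(M, H) = 4 + M (w(M, H) = M + 4 = 4 + M)
w(0, N) - 45*(-8) = (4 + 0) - 45*(-8) = 4 + 360 = 364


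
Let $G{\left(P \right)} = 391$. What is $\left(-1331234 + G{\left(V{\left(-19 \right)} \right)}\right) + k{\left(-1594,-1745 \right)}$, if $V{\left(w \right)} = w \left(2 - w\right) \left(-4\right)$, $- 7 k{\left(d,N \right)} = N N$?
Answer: $- \frac{12360926}{7} \approx -1.7658 \cdot 10^{6}$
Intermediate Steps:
$k{\left(d,N \right)} = - \frac{N^{2}}{7}$ ($k{\left(d,N \right)} = - \frac{N N}{7} = - \frac{N^{2}}{7}$)
$V{\left(w \right)} = - 4 w \left(2 - w\right)$
$\left(-1331234 + G{\left(V{\left(-19 \right)} \right)}\right) + k{\left(-1594,-1745 \right)} = \left(-1331234 + 391\right) - \frac{\left(-1745\right)^{2}}{7} = -1330843 - \frac{3045025}{7} = - \frac{12360926}{7}$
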